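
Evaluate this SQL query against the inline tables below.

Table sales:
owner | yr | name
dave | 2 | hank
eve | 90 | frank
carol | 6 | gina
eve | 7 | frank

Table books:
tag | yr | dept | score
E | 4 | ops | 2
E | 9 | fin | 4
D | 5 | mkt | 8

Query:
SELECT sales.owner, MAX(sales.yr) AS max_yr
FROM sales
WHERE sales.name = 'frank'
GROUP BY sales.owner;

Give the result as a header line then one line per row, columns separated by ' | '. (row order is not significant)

== RESULT ==
sales.owner | max_yr
eve | 90

Derivation:
After WHERE (2 rows):
sales.owner | sales.yr | sales.name
eve | 90 | frank
eve | 7 | frank
After GROUP BY (1 rows):
sales.owner | max_yr
eve | 90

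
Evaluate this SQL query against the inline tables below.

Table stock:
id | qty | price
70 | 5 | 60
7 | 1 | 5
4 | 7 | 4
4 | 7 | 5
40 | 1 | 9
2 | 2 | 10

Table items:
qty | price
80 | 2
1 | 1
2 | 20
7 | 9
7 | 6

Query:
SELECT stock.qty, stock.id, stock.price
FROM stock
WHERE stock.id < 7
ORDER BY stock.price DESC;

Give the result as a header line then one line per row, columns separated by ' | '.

After WHERE (3 rows):
stock.id | stock.qty | stock.price
4 | 7 | 4
4 | 7 | 5
2 | 2 | 10
After SELECT (3 rows):
stock.qty | stock.id | stock.price
7 | 4 | 4
7 | 4 | 5
2 | 2 | 10
After ORDER BY (3 rows):
stock.qty | stock.id | stock.price
2 | 2 | 10
7 | 4 | 5
7 | 4 | 4

== RESULT ==
stock.qty | stock.id | stock.price
2 | 2 | 10
7 | 4 | 5
7 | 4 | 4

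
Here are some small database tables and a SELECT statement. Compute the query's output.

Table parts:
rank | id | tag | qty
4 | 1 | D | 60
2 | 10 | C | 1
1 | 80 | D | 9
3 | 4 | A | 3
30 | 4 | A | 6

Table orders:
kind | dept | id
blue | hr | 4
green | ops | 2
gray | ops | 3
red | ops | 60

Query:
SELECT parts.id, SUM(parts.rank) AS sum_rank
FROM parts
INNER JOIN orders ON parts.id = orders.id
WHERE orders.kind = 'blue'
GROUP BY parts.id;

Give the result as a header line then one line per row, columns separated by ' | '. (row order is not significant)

After JOIN orders (2 rows):
parts.rank | parts.id | parts.tag | parts.qty | orders.kind | orders.dept | orders.id
3 | 4 | A | 3 | blue | hr | 4
30 | 4 | A | 6 | blue | hr | 4
After WHERE (2 rows):
parts.rank | parts.id | parts.tag | parts.qty | orders.kind | orders.dept | orders.id
3 | 4 | A | 3 | blue | hr | 4
30 | 4 | A | 6 | blue | hr | 4
After GROUP BY (1 rows):
parts.id | sum_rank
4 | 33

== RESULT ==
parts.id | sum_rank
4 | 33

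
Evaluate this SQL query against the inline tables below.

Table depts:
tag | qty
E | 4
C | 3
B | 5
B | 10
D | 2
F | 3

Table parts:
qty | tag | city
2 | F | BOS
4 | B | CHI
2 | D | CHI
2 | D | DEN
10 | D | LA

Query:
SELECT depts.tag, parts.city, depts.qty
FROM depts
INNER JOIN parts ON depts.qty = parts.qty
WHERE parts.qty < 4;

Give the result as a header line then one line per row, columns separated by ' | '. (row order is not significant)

== RESULT ==
depts.tag | parts.city | depts.qty
D | BOS | 2
D | CHI | 2
D | DEN | 2

Derivation:
After JOIN parts (5 rows):
depts.tag | depts.qty | parts.qty | parts.tag | parts.city
E | 4 | 4 | B | CHI
B | 10 | 10 | D | LA
D | 2 | 2 | F | BOS
D | 2 | 2 | D | CHI
D | 2 | 2 | D | DEN
After WHERE (3 rows):
depts.tag | depts.qty | parts.qty | parts.tag | parts.city
D | 2 | 2 | F | BOS
D | 2 | 2 | D | CHI
D | 2 | 2 | D | DEN
After SELECT (3 rows):
depts.tag | parts.city | depts.qty
D | BOS | 2
D | CHI | 2
D | DEN | 2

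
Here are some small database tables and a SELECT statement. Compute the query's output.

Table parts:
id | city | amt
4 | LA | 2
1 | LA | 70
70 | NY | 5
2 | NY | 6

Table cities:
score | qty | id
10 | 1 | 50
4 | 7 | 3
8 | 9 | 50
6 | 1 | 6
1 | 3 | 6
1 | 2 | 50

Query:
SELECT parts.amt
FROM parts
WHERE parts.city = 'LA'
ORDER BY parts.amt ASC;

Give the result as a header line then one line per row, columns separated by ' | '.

== RESULT ==
parts.amt
2
70

Derivation:
After WHERE (2 rows):
parts.id | parts.city | parts.amt
4 | LA | 2
1 | LA | 70
After SELECT (2 rows):
parts.amt
2
70
After ORDER BY (2 rows):
parts.amt
2
70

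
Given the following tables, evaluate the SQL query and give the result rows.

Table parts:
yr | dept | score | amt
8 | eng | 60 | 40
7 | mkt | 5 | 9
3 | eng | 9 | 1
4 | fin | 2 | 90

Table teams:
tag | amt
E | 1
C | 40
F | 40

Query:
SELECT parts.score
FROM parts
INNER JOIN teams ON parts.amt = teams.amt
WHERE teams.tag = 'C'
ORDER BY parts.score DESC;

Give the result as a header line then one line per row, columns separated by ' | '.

== RESULT ==
parts.score
60

Derivation:
After JOIN teams (3 rows):
parts.yr | parts.dept | parts.score | parts.amt | teams.tag | teams.amt
8 | eng | 60 | 40 | C | 40
8 | eng | 60 | 40 | F | 40
3 | eng | 9 | 1 | E | 1
After WHERE (1 rows):
parts.yr | parts.dept | parts.score | parts.amt | teams.tag | teams.amt
8 | eng | 60 | 40 | C | 40
After SELECT (1 rows):
parts.score
60
After ORDER BY (1 rows):
parts.score
60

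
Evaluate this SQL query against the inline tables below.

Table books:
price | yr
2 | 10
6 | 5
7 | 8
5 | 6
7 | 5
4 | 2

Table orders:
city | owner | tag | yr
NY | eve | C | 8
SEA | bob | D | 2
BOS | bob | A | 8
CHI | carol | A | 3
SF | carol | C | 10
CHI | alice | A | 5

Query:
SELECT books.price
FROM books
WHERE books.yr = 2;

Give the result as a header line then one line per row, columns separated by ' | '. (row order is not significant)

== RESULT ==
books.price
4

Derivation:
After WHERE (1 rows):
books.price | books.yr
4 | 2
After SELECT (1 rows):
books.price
4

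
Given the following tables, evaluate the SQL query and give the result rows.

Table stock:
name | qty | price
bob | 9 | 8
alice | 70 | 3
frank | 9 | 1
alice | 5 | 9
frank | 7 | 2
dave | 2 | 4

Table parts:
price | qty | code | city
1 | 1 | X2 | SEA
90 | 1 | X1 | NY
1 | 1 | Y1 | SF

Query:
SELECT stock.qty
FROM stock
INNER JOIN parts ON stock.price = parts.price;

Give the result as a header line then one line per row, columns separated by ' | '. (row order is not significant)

== RESULT ==
stock.qty
9
9

Derivation:
After JOIN parts (2 rows):
stock.name | stock.qty | stock.price | parts.price | parts.qty | parts.code | parts.city
frank | 9 | 1 | 1 | 1 | X2 | SEA
frank | 9 | 1 | 1 | 1 | Y1 | SF
After SELECT (2 rows):
stock.qty
9
9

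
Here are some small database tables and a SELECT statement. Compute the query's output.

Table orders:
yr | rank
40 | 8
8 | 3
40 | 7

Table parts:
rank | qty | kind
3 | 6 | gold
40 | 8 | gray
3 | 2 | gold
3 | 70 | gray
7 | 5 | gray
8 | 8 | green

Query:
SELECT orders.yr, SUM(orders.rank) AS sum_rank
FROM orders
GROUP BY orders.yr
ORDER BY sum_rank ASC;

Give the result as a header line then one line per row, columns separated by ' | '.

After GROUP BY (2 rows):
orders.yr | sum_rank
40 | 15
8 | 3
After ORDER BY (2 rows):
orders.yr | sum_rank
8 | 3
40 | 15

== RESULT ==
orders.yr | sum_rank
8 | 3
40 | 15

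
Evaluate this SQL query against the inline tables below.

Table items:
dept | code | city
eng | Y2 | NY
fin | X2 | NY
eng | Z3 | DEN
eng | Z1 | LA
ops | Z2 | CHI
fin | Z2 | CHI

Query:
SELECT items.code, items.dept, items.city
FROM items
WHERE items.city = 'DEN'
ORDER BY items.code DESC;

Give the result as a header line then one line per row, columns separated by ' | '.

After WHERE (1 rows):
items.dept | items.code | items.city
eng | Z3 | DEN
After SELECT (1 rows):
items.code | items.dept | items.city
Z3 | eng | DEN
After ORDER BY (1 rows):
items.code | items.dept | items.city
Z3 | eng | DEN

== RESULT ==
items.code | items.dept | items.city
Z3 | eng | DEN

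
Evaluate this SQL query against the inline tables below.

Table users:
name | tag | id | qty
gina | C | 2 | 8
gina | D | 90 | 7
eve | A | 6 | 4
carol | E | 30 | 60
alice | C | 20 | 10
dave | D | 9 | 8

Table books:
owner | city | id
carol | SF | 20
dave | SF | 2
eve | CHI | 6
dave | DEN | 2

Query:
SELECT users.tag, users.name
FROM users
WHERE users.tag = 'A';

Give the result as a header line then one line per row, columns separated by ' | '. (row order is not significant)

After WHERE (1 rows):
users.name | users.tag | users.id | users.qty
eve | A | 6 | 4
After SELECT (1 rows):
users.tag | users.name
A | eve

== RESULT ==
users.tag | users.name
A | eve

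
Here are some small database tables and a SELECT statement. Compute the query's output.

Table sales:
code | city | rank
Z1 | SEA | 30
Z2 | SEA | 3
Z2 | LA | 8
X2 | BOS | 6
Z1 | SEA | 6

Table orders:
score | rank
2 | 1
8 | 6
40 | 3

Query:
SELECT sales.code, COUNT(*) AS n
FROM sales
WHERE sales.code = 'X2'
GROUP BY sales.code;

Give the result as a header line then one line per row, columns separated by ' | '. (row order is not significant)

== RESULT ==
sales.code | n
X2 | 1

Derivation:
After WHERE (1 rows):
sales.code | sales.city | sales.rank
X2 | BOS | 6
After GROUP BY (1 rows):
sales.code | n
X2 | 1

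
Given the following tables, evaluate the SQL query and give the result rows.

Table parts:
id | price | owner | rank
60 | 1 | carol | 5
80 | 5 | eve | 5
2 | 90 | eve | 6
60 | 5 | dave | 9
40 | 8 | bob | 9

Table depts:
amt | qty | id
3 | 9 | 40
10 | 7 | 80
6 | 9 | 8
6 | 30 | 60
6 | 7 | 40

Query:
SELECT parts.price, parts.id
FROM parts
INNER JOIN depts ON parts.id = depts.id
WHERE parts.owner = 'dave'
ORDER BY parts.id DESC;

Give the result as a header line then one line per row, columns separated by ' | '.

After JOIN depts (5 rows):
parts.id | parts.price | parts.owner | parts.rank | depts.amt | depts.qty | depts.id
60 | 1 | carol | 5 | 6 | 30 | 60
80 | 5 | eve | 5 | 10 | 7 | 80
60 | 5 | dave | 9 | 6 | 30 | 60
40 | 8 | bob | 9 | 3 | 9 | 40
40 | 8 | bob | 9 | 6 | 7 | 40
After WHERE (1 rows):
parts.id | parts.price | parts.owner | parts.rank | depts.amt | depts.qty | depts.id
60 | 5 | dave | 9 | 6 | 30 | 60
After SELECT (1 rows):
parts.price | parts.id
5 | 60
After ORDER BY (1 rows):
parts.price | parts.id
5 | 60

== RESULT ==
parts.price | parts.id
5 | 60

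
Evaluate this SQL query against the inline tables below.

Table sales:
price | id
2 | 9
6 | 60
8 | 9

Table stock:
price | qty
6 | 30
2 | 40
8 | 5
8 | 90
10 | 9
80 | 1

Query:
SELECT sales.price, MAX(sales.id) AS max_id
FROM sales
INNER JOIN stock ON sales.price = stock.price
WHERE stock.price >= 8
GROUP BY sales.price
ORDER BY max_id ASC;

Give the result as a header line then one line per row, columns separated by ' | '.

== RESULT ==
sales.price | max_id
8 | 9

Derivation:
After JOIN stock (4 rows):
sales.price | sales.id | stock.price | stock.qty
2 | 9 | 2 | 40
6 | 60 | 6 | 30
8 | 9 | 8 | 5
8 | 9 | 8 | 90
After WHERE (2 rows):
sales.price | sales.id | stock.price | stock.qty
8 | 9 | 8 | 5
8 | 9 | 8 | 90
After GROUP BY (1 rows):
sales.price | max_id
8 | 9
After ORDER BY (1 rows):
sales.price | max_id
8 | 9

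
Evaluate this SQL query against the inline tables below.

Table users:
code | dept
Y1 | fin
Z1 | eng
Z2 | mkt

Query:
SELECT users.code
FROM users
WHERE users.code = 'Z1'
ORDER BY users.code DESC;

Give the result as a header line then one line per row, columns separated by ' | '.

After WHERE (1 rows):
users.code | users.dept
Z1 | eng
After SELECT (1 rows):
users.code
Z1
After ORDER BY (1 rows):
users.code
Z1

== RESULT ==
users.code
Z1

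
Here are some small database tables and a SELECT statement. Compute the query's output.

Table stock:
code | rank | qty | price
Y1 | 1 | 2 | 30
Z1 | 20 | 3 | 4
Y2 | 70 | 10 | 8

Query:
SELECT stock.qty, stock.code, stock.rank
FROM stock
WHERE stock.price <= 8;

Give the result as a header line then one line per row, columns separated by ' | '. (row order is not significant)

After WHERE (2 rows):
stock.code | stock.rank | stock.qty | stock.price
Z1 | 20 | 3 | 4
Y2 | 70 | 10 | 8
After SELECT (2 rows):
stock.qty | stock.code | stock.rank
3 | Z1 | 20
10 | Y2 | 70

== RESULT ==
stock.qty | stock.code | stock.rank
3 | Z1 | 20
10 | Y2 | 70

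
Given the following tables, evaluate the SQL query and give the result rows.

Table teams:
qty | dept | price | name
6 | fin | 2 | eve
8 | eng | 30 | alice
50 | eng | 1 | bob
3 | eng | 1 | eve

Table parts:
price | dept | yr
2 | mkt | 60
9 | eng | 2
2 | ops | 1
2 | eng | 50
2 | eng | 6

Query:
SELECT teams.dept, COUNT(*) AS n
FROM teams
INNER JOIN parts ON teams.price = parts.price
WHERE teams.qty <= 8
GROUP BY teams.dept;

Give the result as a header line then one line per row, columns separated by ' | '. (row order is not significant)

== RESULT ==
teams.dept | n
fin | 4

Derivation:
After JOIN parts (4 rows):
teams.qty | teams.dept | teams.price | teams.name | parts.price | parts.dept | parts.yr
6 | fin | 2 | eve | 2 | mkt | 60
6 | fin | 2 | eve | 2 | ops | 1
6 | fin | 2 | eve | 2 | eng | 50
6 | fin | 2 | eve | 2 | eng | 6
After WHERE (4 rows):
teams.qty | teams.dept | teams.price | teams.name | parts.price | parts.dept | parts.yr
6 | fin | 2 | eve | 2 | mkt | 60
6 | fin | 2 | eve | 2 | ops | 1
6 | fin | 2 | eve | 2 | eng | 50
6 | fin | 2 | eve | 2 | eng | 6
After GROUP BY (1 rows):
teams.dept | n
fin | 4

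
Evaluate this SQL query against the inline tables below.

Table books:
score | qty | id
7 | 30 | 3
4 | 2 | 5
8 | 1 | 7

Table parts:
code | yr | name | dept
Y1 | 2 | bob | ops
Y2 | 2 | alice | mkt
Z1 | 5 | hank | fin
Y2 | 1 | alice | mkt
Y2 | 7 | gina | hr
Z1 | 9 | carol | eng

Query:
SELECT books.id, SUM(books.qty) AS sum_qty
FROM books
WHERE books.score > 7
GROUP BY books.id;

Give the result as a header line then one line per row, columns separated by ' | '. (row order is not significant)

== RESULT ==
books.id | sum_qty
7 | 1

Derivation:
After WHERE (1 rows):
books.score | books.qty | books.id
8 | 1 | 7
After GROUP BY (1 rows):
books.id | sum_qty
7 | 1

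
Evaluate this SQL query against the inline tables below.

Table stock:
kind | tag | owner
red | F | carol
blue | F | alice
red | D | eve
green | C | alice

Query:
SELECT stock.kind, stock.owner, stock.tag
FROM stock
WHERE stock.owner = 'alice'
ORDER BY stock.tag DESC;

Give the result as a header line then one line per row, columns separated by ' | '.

After WHERE (2 rows):
stock.kind | stock.tag | stock.owner
blue | F | alice
green | C | alice
After SELECT (2 rows):
stock.kind | stock.owner | stock.tag
blue | alice | F
green | alice | C
After ORDER BY (2 rows):
stock.kind | stock.owner | stock.tag
blue | alice | F
green | alice | C

== RESULT ==
stock.kind | stock.owner | stock.tag
blue | alice | F
green | alice | C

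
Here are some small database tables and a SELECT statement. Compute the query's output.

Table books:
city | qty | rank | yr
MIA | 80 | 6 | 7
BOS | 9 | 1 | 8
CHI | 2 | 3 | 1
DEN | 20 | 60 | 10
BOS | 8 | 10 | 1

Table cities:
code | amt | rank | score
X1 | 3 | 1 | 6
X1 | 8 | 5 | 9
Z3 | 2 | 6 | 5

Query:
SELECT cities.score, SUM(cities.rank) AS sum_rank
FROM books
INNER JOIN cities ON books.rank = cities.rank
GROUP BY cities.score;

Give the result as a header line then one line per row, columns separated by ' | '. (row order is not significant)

== RESULT ==
cities.score | sum_rank
5 | 6
6 | 1

Derivation:
After JOIN cities (2 rows):
books.city | books.qty | books.rank | books.yr | cities.code | cities.amt | cities.rank | cities.score
MIA | 80 | 6 | 7 | Z3 | 2 | 6 | 5
BOS | 9 | 1 | 8 | X1 | 3 | 1 | 6
After GROUP BY (2 rows):
cities.score | sum_rank
5 | 6
6 | 1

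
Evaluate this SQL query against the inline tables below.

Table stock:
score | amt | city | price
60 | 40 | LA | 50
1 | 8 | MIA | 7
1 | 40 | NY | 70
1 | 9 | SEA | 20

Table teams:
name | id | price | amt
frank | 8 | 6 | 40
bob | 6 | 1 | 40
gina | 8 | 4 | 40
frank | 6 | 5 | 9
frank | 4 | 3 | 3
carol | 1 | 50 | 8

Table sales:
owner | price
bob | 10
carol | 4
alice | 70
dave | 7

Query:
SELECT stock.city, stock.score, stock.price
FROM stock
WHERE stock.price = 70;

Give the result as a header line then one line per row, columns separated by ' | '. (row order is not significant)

After WHERE (1 rows):
stock.score | stock.amt | stock.city | stock.price
1 | 40 | NY | 70
After SELECT (1 rows):
stock.city | stock.score | stock.price
NY | 1 | 70

== RESULT ==
stock.city | stock.score | stock.price
NY | 1 | 70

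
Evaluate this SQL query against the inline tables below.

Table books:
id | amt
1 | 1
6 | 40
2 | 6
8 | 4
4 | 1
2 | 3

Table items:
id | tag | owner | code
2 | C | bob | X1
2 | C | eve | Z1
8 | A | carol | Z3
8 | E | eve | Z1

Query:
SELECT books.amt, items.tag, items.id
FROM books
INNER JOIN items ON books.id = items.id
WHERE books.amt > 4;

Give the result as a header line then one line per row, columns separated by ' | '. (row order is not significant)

== RESULT ==
books.amt | items.tag | items.id
6 | C | 2
6 | C | 2

Derivation:
After JOIN items (6 rows):
books.id | books.amt | items.id | items.tag | items.owner | items.code
2 | 6 | 2 | C | bob | X1
2 | 6 | 2 | C | eve | Z1
8 | 4 | 8 | A | carol | Z3
8 | 4 | 8 | E | eve | Z1
2 | 3 | 2 | C | bob | X1
2 | 3 | 2 | C | eve | Z1
After WHERE (2 rows):
books.id | books.amt | items.id | items.tag | items.owner | items.code
2 | 6 | 2 | C | bob | X1
2 | 6 | 2 | C | eve | Z1
After SELECT (2 rows):
books.amt | items.tag | items.id
6 | C | 2
6 | C | 2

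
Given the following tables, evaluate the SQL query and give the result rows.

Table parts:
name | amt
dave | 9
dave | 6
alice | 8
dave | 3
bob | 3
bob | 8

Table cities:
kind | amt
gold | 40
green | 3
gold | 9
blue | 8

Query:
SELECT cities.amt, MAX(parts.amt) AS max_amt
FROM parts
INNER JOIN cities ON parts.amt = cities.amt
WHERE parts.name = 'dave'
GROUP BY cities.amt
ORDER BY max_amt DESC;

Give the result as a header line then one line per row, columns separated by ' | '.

== RESULT ==
cities.amt | max_amt
9 | 9
3 | 3

Derivation:
After JOIN cities (5 rows):
parts.name | parts.amt | cities.kind | cities.amt
dave | 9 | gold | 9
alice | 8 | blue | 8
dave | 3 | green | 3
bob | 3 | green | 3
bob | 8 | blue | 8
After WHERE (2 rows):
parts.name | parts.amt | cities.kind | cities.amt
dave | 9 | gold | 9
dave | 3 | green | 3
After GROUP BY (2 rows):
cities.amt | max_amt
9 | 9
3 | 3
After ORDER BY (2 rows):
cities.amt | max_amt
9 | 9
3 | 3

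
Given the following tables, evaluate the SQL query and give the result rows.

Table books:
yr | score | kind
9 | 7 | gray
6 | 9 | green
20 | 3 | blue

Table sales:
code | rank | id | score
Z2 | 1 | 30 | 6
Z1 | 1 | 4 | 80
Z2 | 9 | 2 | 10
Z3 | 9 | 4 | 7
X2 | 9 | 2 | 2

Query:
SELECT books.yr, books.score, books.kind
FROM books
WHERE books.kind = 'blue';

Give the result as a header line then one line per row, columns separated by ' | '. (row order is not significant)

After WHERE (1 rows):
books.yr | books.score | books.kind
20 | 3 | blue
After SELECT (1 rows):
books.yr | books.score | books.kind
20 | 3 | blue

== RESULT ==
books.yr | books.score | books.kind
20 | 3 | blue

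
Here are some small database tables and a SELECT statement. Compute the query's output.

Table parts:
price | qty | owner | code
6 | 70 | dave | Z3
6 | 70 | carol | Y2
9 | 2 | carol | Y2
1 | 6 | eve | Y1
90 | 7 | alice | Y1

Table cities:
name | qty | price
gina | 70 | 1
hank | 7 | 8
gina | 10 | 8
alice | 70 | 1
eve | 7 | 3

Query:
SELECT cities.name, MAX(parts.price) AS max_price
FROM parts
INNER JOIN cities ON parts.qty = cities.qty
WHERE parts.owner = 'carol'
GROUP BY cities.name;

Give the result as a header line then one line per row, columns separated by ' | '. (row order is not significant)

After JOIN cities (6 rows):
parts.price | parts.qty | parts.owner | parts.code | cities.name | cities.qty | cities.price
6 | 70 | dave | Z3 | gina | 70 | 1
6 | 70 | dave | Z3 | alice | 70 | 1
6 | 70 | carol | Y2 | gina | 70 | 1
6 | 70 | carol | Y2 | alice | 70 | 1
90 | 7 | alice | Y1 | hank | 7 | 8
90 | 7 | alice | Y1 | eve | 7 | 3
After WHERE (2 rows):
parts.price | parts.qty | parts.owner | parts.code | cities.name | cities.qty | cities.price
6 | 70 | carol | Y2 | gina | 70 | 1
6 | 70 | carol | Y2 | alice | 70 | 1
After GROUP BY (2 rows):
cities.name | max_price
gina | 6
alice | 6

== RESULT ==
cities.name | max_price
gina | 6
alice | 6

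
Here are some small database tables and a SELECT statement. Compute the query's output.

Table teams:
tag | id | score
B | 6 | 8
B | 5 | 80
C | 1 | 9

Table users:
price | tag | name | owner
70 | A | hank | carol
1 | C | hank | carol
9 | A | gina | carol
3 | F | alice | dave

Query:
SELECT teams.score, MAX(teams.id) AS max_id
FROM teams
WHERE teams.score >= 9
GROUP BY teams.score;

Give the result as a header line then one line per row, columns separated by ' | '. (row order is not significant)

== RESULT ==
teams.score | max_id
80 | 5
9 | 1

Derivation:
After WHERE (2 rows):
teams.tag | teams.id | teams.score
B | 5 | 80
C | 1 | 9
After GROUP BY (2 rows):
teams.score | max_id
80 | 5
9 | 1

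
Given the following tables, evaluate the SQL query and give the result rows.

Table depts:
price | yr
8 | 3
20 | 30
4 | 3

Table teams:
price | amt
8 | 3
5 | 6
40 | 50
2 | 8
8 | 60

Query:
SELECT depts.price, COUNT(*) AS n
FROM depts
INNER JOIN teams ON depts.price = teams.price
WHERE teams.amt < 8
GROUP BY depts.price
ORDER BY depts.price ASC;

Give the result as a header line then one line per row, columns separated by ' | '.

== RESULT ==
depts.price | n
8 | 1

Derivation:
After JOIN teams (2 rows):
depts.price | depts.yr | teams.price | teams.amt
8 | 3 | 8 | 3
8 | 3 | 8 | 60
After WHERE (1 rows):
depts.price | depts.yr | teams.price | teams.amt
8 | 3 | 8 | 3
After GROUP BY (1 rows):
depts.price | n
8 | 1
After ORDER BY (1 rows):
depts.price | n
8 | 1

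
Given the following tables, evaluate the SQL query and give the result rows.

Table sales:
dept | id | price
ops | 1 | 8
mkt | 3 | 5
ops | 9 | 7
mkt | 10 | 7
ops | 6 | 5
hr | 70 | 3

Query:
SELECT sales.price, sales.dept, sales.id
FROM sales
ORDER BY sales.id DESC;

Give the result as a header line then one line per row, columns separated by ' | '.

After SELECT (6 rows):
sales.price | sales.dept | sales.id
8 | ops | 1
5 | mkt | 3
7 | ops | 9
7 | mkt | 10
5 | ops | 6
3 | hr | 70
After ORDER BY (6 rows):
sales.price | sales.dept | sales.id
3 | hr | 70
7 | mkt | 10
7 | ops | 9
5 | ops | 6
5 | mkt | 3
8 | ops | 1

== RESULT ==
sales.price | sales.dept | sales.id
3 | hr | 70
7 | mkt | 10
7 | ops | 9
5 | ops | 6
5 | mkt | 3
8 | ops | 1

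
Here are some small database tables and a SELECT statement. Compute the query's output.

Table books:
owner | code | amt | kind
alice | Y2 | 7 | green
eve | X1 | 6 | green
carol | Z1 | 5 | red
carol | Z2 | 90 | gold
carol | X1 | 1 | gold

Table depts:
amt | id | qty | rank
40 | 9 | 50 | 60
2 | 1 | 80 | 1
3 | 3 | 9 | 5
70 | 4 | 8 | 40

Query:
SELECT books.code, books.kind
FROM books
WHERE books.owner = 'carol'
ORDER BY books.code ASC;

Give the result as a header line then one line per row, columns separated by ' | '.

== RESULT ==
books.code | books.kind
X1 | gold
Z1 | red
Z2 | gold

Derivation:
After WHERE (3 rows):
books.owner | books.code | books.amt | books.kind
carol | Z1 | 5 | red
carol | Z2 | 90 | gold
carol | X1 | 1 | gold
After SELECT (3 rows):
books.code | books.kind
Z1 | red
Z2 | gold
X1 | gold
After ORDER BY (3 rows):
books.code | books.kind
X1 | gold
Z1 | red
Z2 | gold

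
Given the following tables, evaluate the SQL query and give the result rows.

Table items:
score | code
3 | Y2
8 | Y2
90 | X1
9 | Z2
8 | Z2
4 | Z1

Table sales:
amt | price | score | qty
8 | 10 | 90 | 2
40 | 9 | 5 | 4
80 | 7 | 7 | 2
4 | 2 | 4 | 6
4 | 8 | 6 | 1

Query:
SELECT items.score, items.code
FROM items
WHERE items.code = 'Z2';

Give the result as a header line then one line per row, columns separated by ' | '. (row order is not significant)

== RESULT ==
items.score | items.code
9 | Z2
8 | Z2

Derivation:
After WHERE (2 rows):
items.score | items.code
9 | Z2
8 | Z2
After SELECT (2 rows):
items.score | items.code
9 | Z2
8 | Z2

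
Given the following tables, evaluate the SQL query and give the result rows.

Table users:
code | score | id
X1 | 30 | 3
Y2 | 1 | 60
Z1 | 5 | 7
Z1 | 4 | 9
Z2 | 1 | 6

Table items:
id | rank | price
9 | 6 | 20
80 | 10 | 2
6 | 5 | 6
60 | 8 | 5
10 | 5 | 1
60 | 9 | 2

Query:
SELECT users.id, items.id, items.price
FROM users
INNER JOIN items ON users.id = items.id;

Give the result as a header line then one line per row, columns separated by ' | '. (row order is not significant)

== RESULT ==
users.id | items.id | items.price
60 | 60 | 5
60 | 60 | 2
9 | 9 | 20
6 | 6 | 6

Derivation:
After JOIN items (4 rows):
users.code | users.score | users.id | items.id | items.rank | items.price
Y2 | 1 | 60 | 60 | 8 | 5
Y2 | 1 | 60 | 60 | 9 | 2
Z1 | 4 | 9 | 9 | 6 | 20
Z2 | 1 | 6 | 6 | 5 | 6
After SELECT (4 rows):
users.id | items.id | items.price
60 | 60 | 5
60 | 60 | 2
9 | 9 | 20
6 | 6 | 6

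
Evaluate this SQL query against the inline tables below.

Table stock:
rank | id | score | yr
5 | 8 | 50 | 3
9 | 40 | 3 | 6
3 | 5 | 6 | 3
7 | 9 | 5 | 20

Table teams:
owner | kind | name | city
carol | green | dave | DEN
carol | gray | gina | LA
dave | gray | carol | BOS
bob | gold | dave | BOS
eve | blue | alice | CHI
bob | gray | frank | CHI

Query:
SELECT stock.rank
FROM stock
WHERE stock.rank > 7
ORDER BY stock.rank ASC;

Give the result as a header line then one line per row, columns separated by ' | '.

== RESULT ==
stock.rank
9

Derivation:
After WHERE (1 rows):
stock.rank | stock.id | stock.score | stock.yr
9 | 40 | 3 | 6
After SELECT (1 rows):
stock.rank
9
After ORDER BY (1 rows):
stock.rank
9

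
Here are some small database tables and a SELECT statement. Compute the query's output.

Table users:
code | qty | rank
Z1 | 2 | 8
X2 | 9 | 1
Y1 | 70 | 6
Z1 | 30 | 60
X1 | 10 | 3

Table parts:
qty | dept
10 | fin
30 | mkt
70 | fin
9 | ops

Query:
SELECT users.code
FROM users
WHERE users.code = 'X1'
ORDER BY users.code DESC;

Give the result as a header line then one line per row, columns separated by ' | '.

== RESULT ==
users.code
X1

Derivation:
After WHERE (1 rows):
users.code | users.qty | users.rank
X1 | 10 | 3
After SELECT (1 rows):
users.code
X1
After ORDER BY (1 rows):
users.code
X1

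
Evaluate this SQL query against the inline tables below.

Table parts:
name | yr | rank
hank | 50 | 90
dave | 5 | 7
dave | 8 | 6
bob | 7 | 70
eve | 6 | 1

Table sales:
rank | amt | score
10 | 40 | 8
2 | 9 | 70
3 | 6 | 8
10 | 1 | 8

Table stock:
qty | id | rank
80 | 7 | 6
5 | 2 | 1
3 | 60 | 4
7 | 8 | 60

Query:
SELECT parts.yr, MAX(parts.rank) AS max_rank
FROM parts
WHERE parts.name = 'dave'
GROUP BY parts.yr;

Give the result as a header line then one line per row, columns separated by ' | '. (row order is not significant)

== RESULT ==
parts.yr | max_rank
5 | 7
8 | 6

Derivation:
After WHERE (2 rows):
parts.name | parts.yr | parts.rank
dave | 5 | 7
dave | 8 | 6
After GROUP BY (2 rows):
parts.yr | max_rank
5 | 7
8 | 6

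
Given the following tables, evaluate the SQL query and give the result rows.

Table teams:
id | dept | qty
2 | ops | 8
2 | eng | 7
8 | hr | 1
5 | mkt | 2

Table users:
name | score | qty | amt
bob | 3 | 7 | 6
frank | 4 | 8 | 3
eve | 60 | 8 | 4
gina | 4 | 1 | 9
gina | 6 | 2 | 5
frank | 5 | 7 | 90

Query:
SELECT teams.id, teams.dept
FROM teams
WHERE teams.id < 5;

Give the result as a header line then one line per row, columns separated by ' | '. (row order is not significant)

== RESULT ==
teams.id | teams.dept
2 | ops
2 | eng

Derivation:
After WHERE (2 rows):
teams.id | teams.dept | teams.qty
2 | ops | 8
2 | eng | 7
After SELECT (2 rows):
teams.id | teams.dept
2 | ops
2 | eng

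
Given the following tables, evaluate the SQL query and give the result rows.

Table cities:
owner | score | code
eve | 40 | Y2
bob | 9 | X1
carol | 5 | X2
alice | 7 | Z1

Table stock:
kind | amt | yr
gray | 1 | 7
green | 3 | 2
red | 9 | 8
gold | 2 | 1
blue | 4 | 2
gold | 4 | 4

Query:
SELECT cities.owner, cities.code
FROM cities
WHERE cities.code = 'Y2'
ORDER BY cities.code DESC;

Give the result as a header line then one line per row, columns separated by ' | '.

== RESULT ==
cities.owner | cities.code
eve | Y2

Derivation:
After WHERE (1 rows):
cities.owner | cities.score | cities.code
eve | 40 | Y2
After SELECT (1 rows):
cities.owner | cities.code
eve | Y2
After ORDER BY (1 rows):
cities.owner | cities.code
eve | Y2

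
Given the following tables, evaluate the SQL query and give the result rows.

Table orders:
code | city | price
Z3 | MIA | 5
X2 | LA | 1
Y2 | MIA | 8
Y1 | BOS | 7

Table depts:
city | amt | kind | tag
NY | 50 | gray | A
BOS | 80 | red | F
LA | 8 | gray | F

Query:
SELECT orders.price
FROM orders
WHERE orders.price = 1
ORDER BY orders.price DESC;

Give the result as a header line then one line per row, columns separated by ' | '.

== RESULT ==
orders.price
1

Derivation:
After WHERE (1 rows):
orders.code | orders.city | orders.price
X2 | LA | 1
After SELECT (1 rows):
orders.price
1
After ORDER BY (1 rows):
orders.price
1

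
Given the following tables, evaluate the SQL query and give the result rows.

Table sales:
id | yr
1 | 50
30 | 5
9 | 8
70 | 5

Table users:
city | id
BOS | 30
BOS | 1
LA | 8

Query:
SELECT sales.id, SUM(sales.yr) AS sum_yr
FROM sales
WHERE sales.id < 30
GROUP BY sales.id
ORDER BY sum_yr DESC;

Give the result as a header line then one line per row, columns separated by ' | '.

== RESULT ==
sales.id | sum_yr
1 | 50
9 | 8

Derivation:
After WHERE (2 rows):
sales.id | sales.yr
1 | 50
9 | 8
After GROUP BY (2 rows):
sales.id | sum_yr
1 | 50
9 | 8
After ORDER BY (2 rows):
sales.id | sum_yr
1 | 50
9 | 8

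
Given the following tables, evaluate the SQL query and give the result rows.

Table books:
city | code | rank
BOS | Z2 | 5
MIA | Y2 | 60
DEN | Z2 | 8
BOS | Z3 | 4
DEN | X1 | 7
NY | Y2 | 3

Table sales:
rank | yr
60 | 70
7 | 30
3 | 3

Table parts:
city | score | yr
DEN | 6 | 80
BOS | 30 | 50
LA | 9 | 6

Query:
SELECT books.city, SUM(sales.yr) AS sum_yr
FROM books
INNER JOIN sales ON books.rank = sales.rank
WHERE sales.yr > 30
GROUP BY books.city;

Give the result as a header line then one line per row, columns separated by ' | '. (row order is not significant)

After JOIN sales (3 rows):
books.city | books.code | books.rank | sales.rank | sales.yr
MIA | Y2 | 60 | 60 | 70
DEN | X1 | 7 | 7 | 30
NY | Y2 | 3 | 3 | 3
After WHERE (1 rows):
books.city | books.code | books.rank | sales.rank | sales.yr
MIA | Y2 | 60 | 60 | 70
After GROUP BY (1 rows):
books.city | sum_yr
MIA | 70

== RESULT ==
books.city | sum_yr
MIA | 70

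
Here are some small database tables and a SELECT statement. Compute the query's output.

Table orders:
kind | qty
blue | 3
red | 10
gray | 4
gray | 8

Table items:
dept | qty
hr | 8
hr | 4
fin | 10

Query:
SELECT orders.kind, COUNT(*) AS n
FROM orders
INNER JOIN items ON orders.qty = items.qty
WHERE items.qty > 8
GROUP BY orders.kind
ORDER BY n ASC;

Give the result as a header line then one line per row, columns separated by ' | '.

After JOIN items (3 rows):
orders.kind | orders.qty | items.dept | items.qty
red | 10 | fin | 10
gray | 4 | hr | 4
gray | 8 | hr | 8
After WHERE (1 rows):
orders.kind | orders.qty | items.dept | items.qty
red | 10 | fin | 10
After GROUP BY (1 rows):
orders.kind | n
red | 1
After ORDER BY (1 rows):
orders.kind | n
red | 1

== RESULT ==
orders.kind | n
red | 1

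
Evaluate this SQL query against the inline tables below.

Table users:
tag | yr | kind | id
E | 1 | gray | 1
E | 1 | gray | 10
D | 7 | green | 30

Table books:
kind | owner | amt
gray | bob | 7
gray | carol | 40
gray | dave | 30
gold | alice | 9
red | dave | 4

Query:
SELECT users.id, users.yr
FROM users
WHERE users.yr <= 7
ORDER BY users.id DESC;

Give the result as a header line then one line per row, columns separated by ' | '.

After WHERE (3 rows):
users.tag | users.yr | users.kind | users.id
E | 1 | gray | 1
E | 1 | gray | 10
D | 7 | green | 30
After SELECT (3 rows):
users.id | users.yr
1 | 1
10 | 1
30 | 7
After ORDER BY (3 rows):
users.id | users.yr
30 | 7
10 | 1
1 | 1

== RESULT ==
users.id | users.yr
30 | 7
10 | 1
1 | 1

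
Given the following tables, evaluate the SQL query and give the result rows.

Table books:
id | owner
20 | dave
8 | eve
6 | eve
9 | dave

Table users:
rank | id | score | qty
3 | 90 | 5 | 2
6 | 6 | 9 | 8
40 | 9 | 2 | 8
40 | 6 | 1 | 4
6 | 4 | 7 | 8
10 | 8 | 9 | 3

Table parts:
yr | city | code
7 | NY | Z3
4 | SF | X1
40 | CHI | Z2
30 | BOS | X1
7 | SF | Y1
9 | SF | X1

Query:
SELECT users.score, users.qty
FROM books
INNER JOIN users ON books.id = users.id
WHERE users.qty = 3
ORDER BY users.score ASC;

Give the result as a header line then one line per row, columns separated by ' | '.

== RESULT ==
users.score | users.qty
9 | 3

Derivation:
After JOIN users (4 rows):
books.id | books.owner | users.rank | users.id | users.score | users.qty
8 | eve | 10 | 8 | 9 | 3
6 | eve | 6 | 6 | 9 | 8
6 | eve | 40 | 6 | 1 | 4
9 | dave | 40 | 9 | 2 | 8
After WHERE (1 rows):
books.id | books.owner | users.rank | users.id | users.score | users.qty
8 | eve | 10 | 8 | 9 | 3
After SELECT (1 rows):
users.score | users.qty
9 | 3
After ORDER BY (1 rows):
users.score | users.qty
9 | 3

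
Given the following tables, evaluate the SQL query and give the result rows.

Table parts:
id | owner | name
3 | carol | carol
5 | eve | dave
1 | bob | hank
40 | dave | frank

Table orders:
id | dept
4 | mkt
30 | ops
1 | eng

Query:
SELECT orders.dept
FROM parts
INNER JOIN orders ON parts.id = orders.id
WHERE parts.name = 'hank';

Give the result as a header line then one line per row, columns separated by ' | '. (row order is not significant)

== RESULT ==
orders.dept
eng

Derivation:
After JOIN orders (1 rows):
parts.id | parts.owner | parts.name | orders.id | orders.dept
1 | bob | hank | 1 | eng
After WHERE (1 rows):
parts.id | parts.owner | parts.name | orders.id | orders.dept
1 | bob | hank | 1 | eng
After SELECT (1 rows):
orders.dept
eng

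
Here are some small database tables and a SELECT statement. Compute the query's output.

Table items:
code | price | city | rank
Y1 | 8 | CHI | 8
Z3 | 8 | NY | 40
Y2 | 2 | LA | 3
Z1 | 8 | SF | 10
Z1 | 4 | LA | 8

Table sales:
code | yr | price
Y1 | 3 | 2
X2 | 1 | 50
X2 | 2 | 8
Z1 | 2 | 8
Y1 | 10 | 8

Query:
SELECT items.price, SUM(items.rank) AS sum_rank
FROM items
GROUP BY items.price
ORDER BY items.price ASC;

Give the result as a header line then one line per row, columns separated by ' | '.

== RESULT ==
items.price | sum_rank
2 | 3
4 | 8
8 | 58

Derivation:
After GROUP BY (3 rows):
items.price | sum_rank
8 | 58
2 | 3
4 | 8
After ORDER BY (3 rows):
items.price | sum_rank
2 | 3
4 | 8
8 | 58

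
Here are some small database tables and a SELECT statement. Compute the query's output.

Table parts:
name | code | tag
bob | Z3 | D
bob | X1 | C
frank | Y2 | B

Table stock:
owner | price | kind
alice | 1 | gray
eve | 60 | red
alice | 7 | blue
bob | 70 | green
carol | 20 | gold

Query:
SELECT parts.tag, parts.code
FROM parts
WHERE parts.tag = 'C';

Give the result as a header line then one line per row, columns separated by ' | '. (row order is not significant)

== RESULT ==
parts.tag | parts.code
C | X1

Derivation:
After WHERE (1 rows):
parts.name | parts.code | parts.tag
bob | X1 | C
After SELECT (1 rows):
parts.tag | parts.code
C | X1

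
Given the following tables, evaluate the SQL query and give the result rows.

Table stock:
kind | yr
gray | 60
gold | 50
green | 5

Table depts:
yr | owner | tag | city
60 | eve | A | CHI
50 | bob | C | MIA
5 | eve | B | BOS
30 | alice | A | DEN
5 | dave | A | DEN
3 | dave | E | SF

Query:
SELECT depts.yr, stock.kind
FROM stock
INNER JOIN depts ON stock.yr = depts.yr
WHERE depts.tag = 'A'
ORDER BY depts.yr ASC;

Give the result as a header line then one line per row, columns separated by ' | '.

After JOIN depts (4 rows):
stock.kind | stock.yr | depts.yr | depts.owner | depts.tag | depts.city
gray | 60 | 60 | eve | A | CHI
gold | 50 | 50 | bob | C | MIA
green | 5 | 5 | eve | B | BOS
green | 5 | 5 | dave | A | DEN
After WHERE (2 rows):
stock.kind | stock.yr | depts.yr | depts.owner | depts.tag | depts.city
gray | 60 | 60 | eve | A | CHI
green | 5 | 5 | dave | A | DEN
After SELECT (2 rows):
depts.yr | stock.kind
60 | gray
5 | green
After ORDER BY (2 rows):
depts.yr | stock.kind
5 | green
60 | gray

== RESULT ==
depts.yr | stock.kind
5 | green
60 | gray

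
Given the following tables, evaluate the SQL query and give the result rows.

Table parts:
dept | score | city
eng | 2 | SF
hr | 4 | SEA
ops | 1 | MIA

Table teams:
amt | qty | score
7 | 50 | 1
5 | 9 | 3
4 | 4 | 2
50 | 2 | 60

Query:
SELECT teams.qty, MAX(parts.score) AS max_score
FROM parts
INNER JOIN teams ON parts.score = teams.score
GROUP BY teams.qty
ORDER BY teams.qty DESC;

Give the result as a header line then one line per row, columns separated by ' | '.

== RESULT ==
teams.qty | max_score
50 | 1
4 | 2

Derivation:
After JOIN teams (2 rows):
parts.dept | parts.score | parts.city | teams.amt | teams.qty | teams.score
eng | 2 | SF | 4 | 4 | 2
ops | 1 | MIA | 7 | 50 | 1
After GROUP BY (2 rows):
teams.qty | max_score
4 | 2
50 | 1
After ORDER BY (2 rows):
teams.qty | max_score
50 | 1
4 | 2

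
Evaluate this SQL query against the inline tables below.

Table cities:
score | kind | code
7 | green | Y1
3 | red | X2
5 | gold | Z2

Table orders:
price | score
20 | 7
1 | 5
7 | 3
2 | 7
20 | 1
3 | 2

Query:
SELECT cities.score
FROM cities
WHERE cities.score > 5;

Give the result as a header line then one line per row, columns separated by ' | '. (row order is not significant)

After WHERE (1 rows):
cities.score | cities.kind | cities.code
7 | green | Y1
After SELECT (1 rows):
cities.score
7

== RESULT ==
cities.score
7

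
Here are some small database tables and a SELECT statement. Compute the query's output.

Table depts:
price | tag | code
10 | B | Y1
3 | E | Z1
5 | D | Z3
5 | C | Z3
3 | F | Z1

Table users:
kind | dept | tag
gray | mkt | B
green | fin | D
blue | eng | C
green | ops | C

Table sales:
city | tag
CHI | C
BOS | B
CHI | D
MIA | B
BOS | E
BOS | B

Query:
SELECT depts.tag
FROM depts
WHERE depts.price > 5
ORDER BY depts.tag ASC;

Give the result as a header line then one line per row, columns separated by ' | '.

After WHERE (1 rows):
depts.price | depts.tag | depts.code
10 | B | Y1
After SELECT (1 rows):
depts.tag
B
After ORDER BY (1 rows):
depts.tag
B

== RESULT ==
depts.tag
B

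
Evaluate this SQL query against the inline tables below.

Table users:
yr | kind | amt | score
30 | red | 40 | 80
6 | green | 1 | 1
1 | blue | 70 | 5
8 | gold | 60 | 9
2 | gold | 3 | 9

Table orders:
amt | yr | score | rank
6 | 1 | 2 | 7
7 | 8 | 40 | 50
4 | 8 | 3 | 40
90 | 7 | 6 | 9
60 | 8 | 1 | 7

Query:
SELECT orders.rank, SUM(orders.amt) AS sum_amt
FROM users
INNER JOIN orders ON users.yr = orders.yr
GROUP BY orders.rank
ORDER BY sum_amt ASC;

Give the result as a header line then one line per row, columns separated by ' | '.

After JOIN orders (4 rows):
users.yr | users.kind | users.amt | users.score | orders.amt | orders.yr | orders.score | orders.rank
1 | blue | 70 | 5 | 6 | 1 | 2 | 7
8 | gold | 60 | 9 | 7 | 8 | 40 | 50
8 | gold | 60 | 9 | 4 | 8 | 3 | 40
8 | gold | 60 | 9 | 60 | 8 | 1 | 7
After GROUP BY (3 rows):
orders.rank | sum_amt
7 | 66
50 | 7
40 | 4
After ORDER BY (3 rows):
orders.rank | sum_amt
40 | 4
50 | 7
7 | 66

== RESULT ==
orders.rank | sum_amt
40 | 4
50 | 7
7 | 66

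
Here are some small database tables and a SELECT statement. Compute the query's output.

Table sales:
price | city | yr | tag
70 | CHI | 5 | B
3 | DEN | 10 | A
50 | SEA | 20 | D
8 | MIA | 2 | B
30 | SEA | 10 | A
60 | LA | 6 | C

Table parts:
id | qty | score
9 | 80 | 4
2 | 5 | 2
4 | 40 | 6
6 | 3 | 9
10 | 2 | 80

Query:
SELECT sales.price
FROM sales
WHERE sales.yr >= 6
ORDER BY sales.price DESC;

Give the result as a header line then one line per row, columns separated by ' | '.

== RESULT ==
sales.price
60
50
30
3

Derivation:
After WHERE (4 rows):
sales.price | sales.city | sales.yr | sales.tag
3 | DEN | 10 | A
50 | SEA | 20 | D
30 | SEA | 10 | A
60 | LA | 6 | C
After SELECT (4 rows):
sales.price
3
50
30
60
After ORDER BY (4 rows):
sales.price
60
50
30
3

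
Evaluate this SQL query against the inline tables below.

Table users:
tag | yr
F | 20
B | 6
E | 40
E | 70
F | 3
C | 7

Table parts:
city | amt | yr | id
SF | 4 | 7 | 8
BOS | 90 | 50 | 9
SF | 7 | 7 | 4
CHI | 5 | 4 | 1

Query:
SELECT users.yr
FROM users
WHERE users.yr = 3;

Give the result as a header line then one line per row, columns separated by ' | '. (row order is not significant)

== RESULT ==
users.yr
3

Derivation:
After WHERE (1 rows):
users.tag | users.yr
F | 3
After SELECT (1 rows):
users.yr
3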